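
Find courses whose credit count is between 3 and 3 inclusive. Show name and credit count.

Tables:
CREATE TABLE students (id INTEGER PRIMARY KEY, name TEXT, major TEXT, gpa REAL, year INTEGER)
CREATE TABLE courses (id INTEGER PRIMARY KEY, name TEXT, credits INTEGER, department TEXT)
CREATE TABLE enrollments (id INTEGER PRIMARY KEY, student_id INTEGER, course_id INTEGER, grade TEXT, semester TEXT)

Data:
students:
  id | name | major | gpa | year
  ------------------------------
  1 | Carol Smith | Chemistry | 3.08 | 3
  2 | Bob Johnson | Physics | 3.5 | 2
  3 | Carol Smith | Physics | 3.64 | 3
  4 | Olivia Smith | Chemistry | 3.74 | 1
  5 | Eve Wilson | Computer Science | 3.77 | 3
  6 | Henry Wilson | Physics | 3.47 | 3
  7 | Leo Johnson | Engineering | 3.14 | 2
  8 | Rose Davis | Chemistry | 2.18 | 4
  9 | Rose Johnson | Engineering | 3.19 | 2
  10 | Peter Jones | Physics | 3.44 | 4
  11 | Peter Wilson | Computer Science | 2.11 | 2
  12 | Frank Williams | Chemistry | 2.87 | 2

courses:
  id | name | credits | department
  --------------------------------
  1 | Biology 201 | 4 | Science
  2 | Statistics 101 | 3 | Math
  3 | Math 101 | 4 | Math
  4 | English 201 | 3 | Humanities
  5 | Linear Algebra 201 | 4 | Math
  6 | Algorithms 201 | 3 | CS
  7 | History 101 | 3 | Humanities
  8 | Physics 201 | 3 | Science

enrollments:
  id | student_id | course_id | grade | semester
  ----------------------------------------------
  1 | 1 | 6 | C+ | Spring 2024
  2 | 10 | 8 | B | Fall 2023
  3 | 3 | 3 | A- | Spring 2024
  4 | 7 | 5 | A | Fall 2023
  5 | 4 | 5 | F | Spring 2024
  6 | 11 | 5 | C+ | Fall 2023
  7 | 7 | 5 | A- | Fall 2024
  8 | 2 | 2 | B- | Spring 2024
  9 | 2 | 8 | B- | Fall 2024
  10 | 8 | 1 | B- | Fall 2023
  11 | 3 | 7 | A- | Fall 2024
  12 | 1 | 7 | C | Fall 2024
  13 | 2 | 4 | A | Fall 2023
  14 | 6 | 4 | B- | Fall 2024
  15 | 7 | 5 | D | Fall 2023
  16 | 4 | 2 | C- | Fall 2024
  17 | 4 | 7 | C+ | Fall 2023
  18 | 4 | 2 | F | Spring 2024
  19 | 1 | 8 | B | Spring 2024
SELECT name, credits FROM courses WHERE credits BETWEEN 3 AND 3

Execution result:
name | credits
Statistics 101 | 3
English 201 | 3
Algorithms 201 | 3
History 101 | 3
Physics 201 | 3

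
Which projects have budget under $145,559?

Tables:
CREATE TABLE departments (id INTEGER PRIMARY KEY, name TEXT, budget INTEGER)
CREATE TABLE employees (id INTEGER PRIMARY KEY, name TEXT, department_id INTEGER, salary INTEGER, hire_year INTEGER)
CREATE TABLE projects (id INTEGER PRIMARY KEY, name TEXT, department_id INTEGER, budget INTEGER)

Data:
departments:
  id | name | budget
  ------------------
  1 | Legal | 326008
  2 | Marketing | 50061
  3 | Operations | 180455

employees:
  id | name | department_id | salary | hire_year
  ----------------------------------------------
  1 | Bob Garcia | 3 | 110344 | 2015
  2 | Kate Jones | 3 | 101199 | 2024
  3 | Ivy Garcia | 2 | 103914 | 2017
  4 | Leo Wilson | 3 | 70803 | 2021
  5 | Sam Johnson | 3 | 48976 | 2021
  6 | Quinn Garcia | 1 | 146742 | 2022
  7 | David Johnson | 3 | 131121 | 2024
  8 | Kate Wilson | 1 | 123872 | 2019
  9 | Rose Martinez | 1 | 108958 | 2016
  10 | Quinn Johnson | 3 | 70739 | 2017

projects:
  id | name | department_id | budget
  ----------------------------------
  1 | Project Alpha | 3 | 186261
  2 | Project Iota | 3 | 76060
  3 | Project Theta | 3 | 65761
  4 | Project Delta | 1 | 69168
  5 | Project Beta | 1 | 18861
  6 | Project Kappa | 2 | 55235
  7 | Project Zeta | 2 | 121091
SELECT name, budget FROM projects WHERE budget < 145559

Execution result:
name | budget
Project Iota | 76060
Project Theta | 65761
Project Delta | 69168
Project Beta | 18861
Project Kappa | 55235
Project Zeta | 121091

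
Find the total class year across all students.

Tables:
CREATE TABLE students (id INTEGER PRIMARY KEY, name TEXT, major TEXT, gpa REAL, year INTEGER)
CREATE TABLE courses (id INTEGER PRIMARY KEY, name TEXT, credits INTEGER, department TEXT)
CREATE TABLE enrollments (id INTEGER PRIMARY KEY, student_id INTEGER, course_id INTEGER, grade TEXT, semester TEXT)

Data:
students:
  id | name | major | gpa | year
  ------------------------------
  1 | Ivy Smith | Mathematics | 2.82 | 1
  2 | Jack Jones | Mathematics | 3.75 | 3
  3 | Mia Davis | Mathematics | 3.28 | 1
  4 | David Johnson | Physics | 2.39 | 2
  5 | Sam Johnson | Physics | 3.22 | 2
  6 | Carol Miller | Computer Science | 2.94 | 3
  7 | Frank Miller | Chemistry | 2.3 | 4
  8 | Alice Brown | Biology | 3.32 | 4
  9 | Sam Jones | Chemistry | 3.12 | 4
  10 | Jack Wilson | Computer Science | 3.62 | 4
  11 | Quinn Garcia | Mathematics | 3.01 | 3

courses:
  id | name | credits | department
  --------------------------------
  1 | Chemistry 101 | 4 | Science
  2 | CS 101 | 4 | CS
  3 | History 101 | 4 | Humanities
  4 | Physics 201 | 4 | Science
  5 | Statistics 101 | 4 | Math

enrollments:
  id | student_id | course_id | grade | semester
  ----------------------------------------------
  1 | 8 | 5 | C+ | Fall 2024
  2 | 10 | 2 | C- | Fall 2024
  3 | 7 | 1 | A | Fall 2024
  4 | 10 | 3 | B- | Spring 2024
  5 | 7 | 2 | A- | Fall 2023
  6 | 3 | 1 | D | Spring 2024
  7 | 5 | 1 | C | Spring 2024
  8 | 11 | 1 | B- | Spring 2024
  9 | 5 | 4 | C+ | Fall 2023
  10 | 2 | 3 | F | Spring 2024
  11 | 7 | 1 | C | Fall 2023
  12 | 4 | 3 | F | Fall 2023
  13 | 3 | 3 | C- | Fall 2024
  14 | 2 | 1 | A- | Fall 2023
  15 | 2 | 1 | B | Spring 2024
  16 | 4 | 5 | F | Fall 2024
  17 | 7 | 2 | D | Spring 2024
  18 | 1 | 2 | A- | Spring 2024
SELECT SUM(year) FROM students

Execution result:
31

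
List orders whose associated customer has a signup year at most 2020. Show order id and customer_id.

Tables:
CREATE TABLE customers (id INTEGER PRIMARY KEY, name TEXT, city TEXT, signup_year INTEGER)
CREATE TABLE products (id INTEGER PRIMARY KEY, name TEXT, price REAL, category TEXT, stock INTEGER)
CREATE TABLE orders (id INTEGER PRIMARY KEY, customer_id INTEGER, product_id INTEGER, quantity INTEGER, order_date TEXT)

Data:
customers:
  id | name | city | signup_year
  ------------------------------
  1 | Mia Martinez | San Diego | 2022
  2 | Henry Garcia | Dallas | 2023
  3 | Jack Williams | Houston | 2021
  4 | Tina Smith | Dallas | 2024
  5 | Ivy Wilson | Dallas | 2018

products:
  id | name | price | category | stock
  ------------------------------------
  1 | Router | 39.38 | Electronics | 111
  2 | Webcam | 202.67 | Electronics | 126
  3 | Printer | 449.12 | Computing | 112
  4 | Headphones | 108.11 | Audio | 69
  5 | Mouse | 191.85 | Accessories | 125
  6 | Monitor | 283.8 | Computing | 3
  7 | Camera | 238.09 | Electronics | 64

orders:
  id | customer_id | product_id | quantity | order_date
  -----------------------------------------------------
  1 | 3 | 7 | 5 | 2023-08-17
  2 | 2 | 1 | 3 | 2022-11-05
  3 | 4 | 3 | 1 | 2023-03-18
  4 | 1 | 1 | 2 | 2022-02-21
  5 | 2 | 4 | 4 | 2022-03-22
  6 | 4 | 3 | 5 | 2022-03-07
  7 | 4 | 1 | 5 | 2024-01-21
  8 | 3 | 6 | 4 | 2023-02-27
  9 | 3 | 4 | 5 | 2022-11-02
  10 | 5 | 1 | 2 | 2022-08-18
SELECT id, customer_id FROM orders WHERE customer_id IN (SELECT id FROM customers WHERE signup_year <= 2020)

Execution result:
id | customer_id
10 | 5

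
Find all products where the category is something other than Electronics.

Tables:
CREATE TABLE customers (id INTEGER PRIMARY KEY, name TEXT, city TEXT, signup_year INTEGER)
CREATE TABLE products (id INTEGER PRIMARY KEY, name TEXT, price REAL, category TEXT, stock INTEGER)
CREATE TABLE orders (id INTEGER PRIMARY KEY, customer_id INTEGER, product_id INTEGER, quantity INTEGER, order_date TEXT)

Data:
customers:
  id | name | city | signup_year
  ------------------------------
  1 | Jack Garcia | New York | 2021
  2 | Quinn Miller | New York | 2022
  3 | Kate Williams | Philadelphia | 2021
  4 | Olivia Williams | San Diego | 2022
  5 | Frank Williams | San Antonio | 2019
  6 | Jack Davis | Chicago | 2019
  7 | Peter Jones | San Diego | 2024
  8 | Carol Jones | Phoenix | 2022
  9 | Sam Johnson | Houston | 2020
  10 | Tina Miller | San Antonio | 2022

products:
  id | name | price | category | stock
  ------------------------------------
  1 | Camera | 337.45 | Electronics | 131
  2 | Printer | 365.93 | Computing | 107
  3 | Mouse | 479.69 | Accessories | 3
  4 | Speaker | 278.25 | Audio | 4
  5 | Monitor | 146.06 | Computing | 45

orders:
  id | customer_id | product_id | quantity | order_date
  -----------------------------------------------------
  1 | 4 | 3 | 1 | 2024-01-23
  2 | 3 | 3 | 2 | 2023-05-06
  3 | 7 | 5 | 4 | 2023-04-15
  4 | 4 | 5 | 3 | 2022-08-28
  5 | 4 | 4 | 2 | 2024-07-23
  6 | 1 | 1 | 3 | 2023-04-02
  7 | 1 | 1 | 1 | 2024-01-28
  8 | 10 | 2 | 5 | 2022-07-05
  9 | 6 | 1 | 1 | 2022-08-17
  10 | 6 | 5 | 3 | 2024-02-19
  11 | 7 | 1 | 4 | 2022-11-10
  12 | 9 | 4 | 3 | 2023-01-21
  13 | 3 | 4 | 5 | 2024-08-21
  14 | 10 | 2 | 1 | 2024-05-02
SELECT name, category FROM products WHERE category <> 'Electronics'

Execution result:
name | category
Printer | Computing
Mouse | Accessories
Speaker | Audio
Monitor | Computing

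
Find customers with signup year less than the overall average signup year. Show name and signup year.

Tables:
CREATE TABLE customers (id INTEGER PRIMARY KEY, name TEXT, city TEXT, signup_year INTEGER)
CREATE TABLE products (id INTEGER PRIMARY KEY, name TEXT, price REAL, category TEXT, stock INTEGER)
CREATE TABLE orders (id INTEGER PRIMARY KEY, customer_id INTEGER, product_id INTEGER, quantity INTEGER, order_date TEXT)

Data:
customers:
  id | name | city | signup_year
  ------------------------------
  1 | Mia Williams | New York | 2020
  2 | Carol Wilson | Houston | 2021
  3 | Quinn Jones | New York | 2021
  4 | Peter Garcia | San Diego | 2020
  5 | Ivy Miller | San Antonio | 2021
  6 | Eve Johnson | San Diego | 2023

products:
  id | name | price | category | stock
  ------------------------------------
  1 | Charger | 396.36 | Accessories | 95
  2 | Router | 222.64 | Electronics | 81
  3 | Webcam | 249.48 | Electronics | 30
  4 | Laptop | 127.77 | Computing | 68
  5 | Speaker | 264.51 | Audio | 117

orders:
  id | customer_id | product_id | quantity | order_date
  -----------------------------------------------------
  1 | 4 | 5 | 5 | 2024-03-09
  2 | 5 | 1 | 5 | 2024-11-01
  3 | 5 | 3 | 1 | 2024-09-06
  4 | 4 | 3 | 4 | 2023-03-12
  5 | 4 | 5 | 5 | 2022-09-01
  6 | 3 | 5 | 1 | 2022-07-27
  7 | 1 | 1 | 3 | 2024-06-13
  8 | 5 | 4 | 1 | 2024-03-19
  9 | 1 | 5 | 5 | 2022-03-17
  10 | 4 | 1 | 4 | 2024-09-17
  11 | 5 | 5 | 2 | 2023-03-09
SELECT name, signup_year FROM customers WHERE signup_year < (SELECT AVG(signup_year) FROM customers)

Execution result:
name | signup_year
Mia Williams | 2020
Peter Garcia | 2020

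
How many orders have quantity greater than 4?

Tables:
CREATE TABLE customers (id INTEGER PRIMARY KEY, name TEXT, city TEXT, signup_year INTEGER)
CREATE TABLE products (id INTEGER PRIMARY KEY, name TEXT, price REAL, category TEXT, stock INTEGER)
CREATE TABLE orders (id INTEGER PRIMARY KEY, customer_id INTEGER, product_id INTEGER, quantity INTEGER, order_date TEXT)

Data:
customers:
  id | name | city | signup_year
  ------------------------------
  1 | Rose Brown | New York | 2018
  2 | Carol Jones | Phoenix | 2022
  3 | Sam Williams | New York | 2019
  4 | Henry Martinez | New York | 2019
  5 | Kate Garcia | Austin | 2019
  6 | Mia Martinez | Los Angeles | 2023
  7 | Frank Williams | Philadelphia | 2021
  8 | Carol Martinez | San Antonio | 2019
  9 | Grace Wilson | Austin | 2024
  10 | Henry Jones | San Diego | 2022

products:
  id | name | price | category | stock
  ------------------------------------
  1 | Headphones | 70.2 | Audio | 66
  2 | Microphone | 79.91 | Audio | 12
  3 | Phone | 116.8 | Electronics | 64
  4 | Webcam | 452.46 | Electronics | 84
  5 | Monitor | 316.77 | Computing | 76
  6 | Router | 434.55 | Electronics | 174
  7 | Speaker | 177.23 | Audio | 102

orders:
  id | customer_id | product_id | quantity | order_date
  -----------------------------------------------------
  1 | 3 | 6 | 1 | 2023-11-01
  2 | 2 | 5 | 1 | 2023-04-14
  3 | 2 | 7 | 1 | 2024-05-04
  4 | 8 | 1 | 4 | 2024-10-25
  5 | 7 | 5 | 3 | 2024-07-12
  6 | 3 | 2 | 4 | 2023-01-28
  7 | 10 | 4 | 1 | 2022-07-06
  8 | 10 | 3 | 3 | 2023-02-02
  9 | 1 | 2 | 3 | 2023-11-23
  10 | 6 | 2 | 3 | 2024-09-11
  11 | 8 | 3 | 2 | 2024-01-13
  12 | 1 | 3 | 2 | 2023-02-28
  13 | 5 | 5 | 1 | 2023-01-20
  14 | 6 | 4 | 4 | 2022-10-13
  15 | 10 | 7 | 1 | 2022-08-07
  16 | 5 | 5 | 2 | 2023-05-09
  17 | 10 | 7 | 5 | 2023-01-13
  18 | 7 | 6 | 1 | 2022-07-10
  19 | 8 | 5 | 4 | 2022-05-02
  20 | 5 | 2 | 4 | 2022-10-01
SELECT COUNT(*) FROM orders WHERE quantity > 4

Execution result:
1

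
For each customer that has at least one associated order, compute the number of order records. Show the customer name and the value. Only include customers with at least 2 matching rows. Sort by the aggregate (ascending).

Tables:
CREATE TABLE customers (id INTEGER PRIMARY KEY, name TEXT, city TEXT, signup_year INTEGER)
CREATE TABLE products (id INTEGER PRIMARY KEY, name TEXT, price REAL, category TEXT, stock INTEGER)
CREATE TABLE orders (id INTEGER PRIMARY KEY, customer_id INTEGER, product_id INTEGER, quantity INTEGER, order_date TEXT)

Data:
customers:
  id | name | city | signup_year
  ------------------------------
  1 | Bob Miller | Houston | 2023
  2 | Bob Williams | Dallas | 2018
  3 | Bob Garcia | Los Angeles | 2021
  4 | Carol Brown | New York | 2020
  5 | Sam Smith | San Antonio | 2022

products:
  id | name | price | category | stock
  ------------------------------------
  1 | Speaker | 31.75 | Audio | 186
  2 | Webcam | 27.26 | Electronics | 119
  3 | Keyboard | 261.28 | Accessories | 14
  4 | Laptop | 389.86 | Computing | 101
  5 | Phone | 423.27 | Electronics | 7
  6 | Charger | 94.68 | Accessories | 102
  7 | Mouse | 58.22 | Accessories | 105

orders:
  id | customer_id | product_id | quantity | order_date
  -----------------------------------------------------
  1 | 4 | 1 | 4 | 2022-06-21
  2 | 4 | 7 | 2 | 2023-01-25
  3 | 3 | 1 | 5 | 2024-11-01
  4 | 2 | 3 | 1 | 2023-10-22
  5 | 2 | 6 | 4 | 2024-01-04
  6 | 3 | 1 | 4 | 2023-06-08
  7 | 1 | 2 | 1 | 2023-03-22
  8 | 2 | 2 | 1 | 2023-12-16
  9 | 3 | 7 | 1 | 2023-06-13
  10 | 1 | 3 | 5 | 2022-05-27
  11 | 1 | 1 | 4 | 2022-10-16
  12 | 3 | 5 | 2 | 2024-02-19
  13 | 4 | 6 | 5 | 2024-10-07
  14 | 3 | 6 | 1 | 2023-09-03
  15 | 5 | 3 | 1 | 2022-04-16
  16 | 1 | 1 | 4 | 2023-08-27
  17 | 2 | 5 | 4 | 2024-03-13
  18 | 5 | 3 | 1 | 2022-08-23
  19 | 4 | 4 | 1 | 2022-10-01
SELECT p.name, COUNT(*) AS n FROM orders c JOIN customers p ON c.customer_id = p.id GROUP BY p.id, p.name HAVING COUNT(*) >= 2 ORDER BY n ASC

Execution result:
name | n
Sam Smith | 2
Bob Miller | 4
Bob Williams | 4
Carol Brown | 4
Bob Garcia | 5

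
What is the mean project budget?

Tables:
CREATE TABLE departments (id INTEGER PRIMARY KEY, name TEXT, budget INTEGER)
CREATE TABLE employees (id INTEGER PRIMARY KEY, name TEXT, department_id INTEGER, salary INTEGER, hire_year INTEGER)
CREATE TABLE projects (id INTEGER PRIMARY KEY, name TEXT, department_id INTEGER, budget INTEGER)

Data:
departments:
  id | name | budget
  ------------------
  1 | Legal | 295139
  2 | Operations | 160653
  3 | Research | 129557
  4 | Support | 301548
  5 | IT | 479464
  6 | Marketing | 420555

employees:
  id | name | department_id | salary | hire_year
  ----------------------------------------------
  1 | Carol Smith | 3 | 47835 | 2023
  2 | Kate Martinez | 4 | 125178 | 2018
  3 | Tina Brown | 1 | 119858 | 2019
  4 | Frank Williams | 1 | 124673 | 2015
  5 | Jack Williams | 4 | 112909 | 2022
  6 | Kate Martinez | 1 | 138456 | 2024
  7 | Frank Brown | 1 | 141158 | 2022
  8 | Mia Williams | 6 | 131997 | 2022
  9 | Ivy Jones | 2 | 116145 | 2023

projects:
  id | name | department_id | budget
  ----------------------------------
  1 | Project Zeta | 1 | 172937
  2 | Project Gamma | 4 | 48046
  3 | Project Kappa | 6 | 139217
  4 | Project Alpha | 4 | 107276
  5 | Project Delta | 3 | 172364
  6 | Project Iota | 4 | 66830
SELECT AVG(budget) FROM projects

Execution result:
117778.33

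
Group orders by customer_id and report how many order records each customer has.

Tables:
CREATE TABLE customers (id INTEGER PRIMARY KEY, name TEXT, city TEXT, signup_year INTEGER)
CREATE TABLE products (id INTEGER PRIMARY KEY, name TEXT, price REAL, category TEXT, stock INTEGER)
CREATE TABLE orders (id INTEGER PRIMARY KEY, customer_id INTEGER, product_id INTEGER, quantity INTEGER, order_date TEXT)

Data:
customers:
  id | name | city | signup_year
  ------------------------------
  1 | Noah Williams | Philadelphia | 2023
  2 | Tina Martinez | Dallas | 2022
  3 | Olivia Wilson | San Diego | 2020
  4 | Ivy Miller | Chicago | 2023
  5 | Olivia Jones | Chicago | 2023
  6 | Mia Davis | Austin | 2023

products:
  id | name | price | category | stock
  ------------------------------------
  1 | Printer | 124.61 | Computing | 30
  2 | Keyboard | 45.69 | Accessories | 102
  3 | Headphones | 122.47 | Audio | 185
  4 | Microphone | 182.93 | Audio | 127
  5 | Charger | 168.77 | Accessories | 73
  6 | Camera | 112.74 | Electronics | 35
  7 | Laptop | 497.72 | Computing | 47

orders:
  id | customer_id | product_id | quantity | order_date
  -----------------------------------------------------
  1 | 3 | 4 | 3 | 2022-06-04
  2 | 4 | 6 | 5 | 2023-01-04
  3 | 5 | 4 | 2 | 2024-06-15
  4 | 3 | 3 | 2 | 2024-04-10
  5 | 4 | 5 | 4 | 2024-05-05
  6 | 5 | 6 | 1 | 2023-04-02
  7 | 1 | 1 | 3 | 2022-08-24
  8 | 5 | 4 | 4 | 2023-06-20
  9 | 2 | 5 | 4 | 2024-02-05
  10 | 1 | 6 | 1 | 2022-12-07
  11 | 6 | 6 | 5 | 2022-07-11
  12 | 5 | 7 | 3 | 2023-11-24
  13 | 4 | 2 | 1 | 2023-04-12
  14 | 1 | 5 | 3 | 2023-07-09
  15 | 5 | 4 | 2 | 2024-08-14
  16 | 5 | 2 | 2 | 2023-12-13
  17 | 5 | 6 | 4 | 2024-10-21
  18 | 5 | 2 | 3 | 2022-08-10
SELECT customer_id, COUNT(*) AS order_count FROM orders GROUP BY customer_id

Execution result:
customer_id | order_count
1 | 3
2 | 1
3 | 2
4 | 3
5 | 8
6 | 1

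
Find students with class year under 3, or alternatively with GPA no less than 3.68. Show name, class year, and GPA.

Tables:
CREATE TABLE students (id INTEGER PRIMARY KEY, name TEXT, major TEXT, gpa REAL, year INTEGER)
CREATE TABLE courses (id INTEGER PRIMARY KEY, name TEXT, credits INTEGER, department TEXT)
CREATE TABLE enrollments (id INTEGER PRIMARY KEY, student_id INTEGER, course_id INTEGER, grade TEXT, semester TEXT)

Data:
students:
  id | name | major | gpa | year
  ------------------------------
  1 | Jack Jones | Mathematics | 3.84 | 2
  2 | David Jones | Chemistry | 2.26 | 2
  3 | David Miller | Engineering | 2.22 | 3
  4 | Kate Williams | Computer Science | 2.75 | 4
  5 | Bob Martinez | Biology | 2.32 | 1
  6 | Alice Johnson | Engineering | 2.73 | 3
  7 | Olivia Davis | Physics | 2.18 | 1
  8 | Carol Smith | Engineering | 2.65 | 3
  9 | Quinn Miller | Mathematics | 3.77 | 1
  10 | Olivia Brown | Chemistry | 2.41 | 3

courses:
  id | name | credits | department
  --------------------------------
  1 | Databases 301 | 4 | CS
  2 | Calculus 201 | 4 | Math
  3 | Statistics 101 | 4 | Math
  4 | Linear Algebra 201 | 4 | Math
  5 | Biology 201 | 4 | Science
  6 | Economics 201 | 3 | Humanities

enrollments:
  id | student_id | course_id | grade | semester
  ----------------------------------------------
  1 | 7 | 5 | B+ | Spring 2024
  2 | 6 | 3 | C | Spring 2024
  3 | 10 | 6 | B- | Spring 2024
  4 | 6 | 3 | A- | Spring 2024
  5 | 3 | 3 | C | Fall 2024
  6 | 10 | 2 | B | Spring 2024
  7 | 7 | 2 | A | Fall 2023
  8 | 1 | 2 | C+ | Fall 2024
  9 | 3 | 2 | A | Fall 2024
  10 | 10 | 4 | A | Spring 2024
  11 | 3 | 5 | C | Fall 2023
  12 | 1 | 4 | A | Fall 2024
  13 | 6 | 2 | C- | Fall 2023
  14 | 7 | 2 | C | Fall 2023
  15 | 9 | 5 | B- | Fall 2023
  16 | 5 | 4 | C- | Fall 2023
SELECT name, year, gpa FROM students WHERE year < 3 OR gpa >= 3.68

Execution result:
name | year | gpa
Jack Jones | 2 | 3.84
David Jones | 2 | 2.26
Bob Martinez | 1 | 2.32
Olivia Davis | 1 | 2.18
Quinn Miller | 1 | 3.77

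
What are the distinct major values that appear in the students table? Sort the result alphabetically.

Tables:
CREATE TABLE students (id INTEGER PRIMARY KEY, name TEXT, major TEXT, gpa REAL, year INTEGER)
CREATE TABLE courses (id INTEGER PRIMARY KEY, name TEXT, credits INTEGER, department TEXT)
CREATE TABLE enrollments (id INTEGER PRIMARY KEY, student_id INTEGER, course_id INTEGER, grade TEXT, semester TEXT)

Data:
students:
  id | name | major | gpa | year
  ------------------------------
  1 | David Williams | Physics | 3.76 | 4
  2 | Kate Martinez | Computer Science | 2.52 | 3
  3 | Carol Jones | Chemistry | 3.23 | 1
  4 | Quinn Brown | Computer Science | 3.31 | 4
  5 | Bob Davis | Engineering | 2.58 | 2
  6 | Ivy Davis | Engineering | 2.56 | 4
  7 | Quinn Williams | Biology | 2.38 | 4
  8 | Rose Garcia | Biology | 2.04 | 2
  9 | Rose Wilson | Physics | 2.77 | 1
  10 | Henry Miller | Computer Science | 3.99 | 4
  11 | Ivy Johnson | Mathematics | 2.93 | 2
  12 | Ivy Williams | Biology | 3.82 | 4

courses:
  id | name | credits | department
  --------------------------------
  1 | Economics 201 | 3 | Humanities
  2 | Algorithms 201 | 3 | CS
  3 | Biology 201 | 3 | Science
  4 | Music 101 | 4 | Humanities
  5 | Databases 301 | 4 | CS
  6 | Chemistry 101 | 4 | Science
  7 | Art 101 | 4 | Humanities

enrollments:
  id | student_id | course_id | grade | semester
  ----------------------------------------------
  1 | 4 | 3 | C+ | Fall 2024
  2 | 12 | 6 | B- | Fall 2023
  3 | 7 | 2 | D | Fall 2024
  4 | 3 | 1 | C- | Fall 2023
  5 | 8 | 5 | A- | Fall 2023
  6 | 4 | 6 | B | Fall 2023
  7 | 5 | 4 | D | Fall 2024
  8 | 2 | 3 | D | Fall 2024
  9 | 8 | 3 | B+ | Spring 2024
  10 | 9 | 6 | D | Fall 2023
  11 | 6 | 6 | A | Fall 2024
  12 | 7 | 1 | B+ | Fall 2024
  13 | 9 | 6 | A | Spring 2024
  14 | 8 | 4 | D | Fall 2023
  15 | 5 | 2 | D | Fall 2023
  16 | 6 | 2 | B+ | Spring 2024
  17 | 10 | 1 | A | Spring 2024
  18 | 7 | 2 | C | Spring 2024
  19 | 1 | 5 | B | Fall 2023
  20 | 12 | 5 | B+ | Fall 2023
SELECT DISTINCT major FROM students ORDER BY major

Execution result:
major
Biology
Chemistry
Computer Science
Engineering
Mathematics
Physics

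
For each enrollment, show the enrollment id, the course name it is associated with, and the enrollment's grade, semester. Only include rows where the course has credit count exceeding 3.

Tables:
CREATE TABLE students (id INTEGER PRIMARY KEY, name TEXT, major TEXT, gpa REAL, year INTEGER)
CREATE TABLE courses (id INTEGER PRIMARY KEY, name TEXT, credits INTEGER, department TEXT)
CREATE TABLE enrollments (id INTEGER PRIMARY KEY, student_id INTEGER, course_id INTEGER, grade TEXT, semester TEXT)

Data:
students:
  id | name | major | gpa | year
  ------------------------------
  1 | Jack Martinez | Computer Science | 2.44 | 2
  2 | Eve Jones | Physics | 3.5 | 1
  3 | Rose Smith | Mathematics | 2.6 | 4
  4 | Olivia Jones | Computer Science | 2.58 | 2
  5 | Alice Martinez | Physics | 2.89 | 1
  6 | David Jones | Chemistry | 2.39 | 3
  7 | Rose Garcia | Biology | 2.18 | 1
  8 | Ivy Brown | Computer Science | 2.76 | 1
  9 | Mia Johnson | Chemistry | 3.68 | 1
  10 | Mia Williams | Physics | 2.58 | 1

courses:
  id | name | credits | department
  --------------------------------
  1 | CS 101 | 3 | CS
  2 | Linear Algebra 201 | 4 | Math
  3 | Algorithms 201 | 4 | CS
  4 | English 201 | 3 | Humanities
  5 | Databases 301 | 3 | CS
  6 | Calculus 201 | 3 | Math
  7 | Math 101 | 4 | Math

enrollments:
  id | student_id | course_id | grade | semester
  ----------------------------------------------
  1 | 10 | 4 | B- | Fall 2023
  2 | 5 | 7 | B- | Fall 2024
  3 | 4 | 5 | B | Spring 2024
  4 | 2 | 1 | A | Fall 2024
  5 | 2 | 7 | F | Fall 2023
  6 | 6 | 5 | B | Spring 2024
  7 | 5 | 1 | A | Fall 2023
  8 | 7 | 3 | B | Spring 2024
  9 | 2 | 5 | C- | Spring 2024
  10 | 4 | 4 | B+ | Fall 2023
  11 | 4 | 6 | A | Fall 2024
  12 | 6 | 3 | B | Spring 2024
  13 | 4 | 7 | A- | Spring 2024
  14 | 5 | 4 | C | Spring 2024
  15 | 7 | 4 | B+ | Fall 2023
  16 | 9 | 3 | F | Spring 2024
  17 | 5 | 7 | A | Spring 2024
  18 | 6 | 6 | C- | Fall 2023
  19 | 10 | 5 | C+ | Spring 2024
SELECT c.id, p.name AS course, c.grade, c.semester FROM enrollments c JOIN courses p ON c.course_id = p.id WHERE p.credits > 3

Execution result:
id | course | grade | semester
2 | Math 101 | B- | Fall 2024
5 | Math 101 | F | Fall 2023
8 | Algorithms 201 | B | Spring 2024
12 | Algorithms 201 | B | Spring 2024
13 | Math 101 | A- | Spring 2024
16 | Algorithms 201 | F | Spring 2024
17 | Math 101 | A | Spring 2024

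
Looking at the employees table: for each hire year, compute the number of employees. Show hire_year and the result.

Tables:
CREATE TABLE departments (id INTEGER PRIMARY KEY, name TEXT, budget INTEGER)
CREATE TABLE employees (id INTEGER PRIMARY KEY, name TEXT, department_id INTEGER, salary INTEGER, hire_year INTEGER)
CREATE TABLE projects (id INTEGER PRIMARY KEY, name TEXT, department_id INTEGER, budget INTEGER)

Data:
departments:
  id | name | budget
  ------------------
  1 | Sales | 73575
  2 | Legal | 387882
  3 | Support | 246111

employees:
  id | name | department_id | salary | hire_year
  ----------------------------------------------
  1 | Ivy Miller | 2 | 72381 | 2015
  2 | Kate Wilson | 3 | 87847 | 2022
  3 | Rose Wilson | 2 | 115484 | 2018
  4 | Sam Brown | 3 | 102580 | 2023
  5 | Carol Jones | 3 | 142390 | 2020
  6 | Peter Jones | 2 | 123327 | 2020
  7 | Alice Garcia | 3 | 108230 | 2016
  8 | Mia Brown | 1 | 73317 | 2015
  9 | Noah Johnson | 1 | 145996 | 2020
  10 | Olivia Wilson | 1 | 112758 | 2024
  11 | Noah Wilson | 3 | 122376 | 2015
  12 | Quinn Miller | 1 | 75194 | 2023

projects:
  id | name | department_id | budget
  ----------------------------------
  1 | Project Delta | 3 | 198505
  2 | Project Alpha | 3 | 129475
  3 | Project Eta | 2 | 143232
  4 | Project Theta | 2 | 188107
SELECT hire_year, COUNT(*) AS n FROM employees GROUP BY hire_year

Execution result:
hire_year | n
2015 | 3
2016 | 1
2018 | 1
2020 | 3
2022 | 1
2023 | 2
2024 | 1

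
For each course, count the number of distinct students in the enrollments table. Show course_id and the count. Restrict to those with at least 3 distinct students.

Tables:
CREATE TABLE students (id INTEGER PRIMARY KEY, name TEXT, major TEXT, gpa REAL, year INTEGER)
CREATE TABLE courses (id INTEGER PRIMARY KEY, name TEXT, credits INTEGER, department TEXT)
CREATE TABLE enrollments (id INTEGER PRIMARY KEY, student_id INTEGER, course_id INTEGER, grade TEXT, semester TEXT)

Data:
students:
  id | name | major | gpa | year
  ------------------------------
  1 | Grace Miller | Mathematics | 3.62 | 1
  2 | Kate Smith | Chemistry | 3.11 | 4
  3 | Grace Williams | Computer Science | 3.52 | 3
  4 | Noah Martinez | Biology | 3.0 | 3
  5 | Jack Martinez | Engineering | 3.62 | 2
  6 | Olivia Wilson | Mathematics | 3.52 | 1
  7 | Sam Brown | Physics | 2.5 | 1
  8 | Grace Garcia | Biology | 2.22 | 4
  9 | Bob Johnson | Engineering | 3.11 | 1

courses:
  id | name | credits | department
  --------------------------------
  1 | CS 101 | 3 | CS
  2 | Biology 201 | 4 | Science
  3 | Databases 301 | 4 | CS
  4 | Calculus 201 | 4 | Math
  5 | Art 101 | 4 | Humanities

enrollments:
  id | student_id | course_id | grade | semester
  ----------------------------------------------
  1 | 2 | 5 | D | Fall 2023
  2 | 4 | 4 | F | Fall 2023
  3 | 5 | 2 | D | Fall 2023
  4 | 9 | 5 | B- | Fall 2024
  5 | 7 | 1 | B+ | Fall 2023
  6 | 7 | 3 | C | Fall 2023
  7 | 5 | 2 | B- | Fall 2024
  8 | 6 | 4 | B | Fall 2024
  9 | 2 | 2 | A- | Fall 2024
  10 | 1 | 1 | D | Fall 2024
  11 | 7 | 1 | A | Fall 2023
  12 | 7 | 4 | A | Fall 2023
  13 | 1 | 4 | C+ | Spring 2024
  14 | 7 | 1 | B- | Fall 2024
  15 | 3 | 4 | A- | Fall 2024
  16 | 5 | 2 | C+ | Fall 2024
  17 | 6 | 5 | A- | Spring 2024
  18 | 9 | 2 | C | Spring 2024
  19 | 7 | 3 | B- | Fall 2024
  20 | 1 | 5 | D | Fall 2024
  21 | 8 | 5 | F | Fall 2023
SELECT course_id, COUNT(DISTINCT student_id) AS distinct_student_count FROM enrollments GROUP BY course_id HAVING COUNT(DISTINCT student_id) >= 3

Execution result:
course_id | distinct_student_count
2 | 3
4 | 5
5 | 5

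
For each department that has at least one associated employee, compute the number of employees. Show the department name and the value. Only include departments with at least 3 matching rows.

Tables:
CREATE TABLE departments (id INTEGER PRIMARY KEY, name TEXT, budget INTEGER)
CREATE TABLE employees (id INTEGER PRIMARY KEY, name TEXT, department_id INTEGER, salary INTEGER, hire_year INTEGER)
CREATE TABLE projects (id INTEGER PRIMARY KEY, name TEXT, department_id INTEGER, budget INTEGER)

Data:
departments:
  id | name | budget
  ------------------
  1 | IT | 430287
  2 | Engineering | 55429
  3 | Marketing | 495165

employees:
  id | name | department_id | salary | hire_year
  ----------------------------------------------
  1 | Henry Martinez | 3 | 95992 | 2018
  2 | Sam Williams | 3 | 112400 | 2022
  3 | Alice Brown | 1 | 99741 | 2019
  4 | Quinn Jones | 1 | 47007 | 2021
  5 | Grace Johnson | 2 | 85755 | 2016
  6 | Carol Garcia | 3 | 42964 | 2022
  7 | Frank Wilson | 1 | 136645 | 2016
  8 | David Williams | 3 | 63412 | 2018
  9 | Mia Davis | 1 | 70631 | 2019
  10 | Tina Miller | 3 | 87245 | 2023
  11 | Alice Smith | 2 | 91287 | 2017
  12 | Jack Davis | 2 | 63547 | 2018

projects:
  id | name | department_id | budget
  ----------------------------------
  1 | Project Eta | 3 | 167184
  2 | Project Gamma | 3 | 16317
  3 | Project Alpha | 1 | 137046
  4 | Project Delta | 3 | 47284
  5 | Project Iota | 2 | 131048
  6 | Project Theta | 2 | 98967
SELECT p.name, COUNT(*) AS n FROM employees c JOIN departments p ON c.department_id = p.id GROUP BY p.id, p.name HAVING COUNT(*) >= 3

Execution result:
name | n
IT | 4
Engineering | 3
Marketing | 5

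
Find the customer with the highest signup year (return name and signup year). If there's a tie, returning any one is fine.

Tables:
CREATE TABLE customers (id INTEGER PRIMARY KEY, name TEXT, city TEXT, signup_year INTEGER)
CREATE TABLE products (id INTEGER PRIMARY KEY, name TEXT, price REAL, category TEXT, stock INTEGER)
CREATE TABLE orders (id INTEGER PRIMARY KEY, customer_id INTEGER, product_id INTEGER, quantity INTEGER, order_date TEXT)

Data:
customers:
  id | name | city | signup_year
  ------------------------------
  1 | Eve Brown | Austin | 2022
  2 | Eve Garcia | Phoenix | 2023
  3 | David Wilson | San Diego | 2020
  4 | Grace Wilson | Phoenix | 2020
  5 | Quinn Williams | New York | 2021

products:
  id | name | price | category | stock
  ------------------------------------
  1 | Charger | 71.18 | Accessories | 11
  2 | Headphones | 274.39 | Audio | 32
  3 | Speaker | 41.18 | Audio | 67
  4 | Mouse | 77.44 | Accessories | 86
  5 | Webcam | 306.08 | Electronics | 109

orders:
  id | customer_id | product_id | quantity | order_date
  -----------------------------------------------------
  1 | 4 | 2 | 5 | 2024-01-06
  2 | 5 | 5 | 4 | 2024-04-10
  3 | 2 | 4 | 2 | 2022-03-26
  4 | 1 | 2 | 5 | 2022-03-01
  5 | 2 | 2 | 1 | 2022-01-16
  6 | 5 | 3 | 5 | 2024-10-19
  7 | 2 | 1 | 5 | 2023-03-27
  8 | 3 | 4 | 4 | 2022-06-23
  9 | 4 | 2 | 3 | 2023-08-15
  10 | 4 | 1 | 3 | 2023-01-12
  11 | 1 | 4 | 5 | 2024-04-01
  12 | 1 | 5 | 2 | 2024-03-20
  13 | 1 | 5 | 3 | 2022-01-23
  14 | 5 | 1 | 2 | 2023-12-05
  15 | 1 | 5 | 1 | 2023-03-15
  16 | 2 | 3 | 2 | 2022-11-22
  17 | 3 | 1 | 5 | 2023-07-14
SELECT name, signup_year FROM customers ORDER BY signup_year DESC LIMIT 1

Execution result:
name | signup_year
Eve Garcia | 2023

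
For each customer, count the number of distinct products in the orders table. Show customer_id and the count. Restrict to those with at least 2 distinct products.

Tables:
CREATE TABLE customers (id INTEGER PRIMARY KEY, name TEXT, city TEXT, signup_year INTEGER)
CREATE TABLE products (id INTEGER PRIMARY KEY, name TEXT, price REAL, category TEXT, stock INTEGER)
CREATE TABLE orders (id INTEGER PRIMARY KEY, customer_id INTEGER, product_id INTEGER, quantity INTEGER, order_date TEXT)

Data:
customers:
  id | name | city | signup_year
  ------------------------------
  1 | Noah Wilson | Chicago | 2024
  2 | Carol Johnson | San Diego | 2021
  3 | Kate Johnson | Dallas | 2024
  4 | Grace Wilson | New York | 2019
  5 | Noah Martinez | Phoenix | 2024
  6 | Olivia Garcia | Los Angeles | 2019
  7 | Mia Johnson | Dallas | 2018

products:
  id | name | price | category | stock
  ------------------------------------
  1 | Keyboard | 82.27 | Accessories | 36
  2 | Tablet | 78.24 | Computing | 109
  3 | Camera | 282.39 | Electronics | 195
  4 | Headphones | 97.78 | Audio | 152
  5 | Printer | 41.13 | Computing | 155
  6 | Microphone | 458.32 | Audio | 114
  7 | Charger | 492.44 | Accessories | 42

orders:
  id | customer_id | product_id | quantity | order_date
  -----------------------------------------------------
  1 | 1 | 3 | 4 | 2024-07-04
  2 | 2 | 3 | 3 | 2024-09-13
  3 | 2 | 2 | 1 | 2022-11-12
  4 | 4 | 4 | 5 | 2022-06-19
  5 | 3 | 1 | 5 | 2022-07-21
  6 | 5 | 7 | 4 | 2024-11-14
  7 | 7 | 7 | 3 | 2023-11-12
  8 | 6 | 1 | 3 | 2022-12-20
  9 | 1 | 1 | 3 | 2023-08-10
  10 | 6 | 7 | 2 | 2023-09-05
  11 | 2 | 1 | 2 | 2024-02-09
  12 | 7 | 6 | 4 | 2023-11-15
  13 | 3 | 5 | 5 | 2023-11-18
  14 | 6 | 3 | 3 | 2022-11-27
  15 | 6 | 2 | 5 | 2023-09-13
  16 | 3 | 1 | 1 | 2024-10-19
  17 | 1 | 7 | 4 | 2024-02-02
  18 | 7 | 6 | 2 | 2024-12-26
SELECT customer_id, COUNT(DISTINCT product_id) AS distinct_product_count FROM orders GROUP BY customer_id HAVING COUNT(DISTINCT product_id) >= 2

Execution result:
customer_id | distinct_product_count
1 | 3
2 | 3
3 | 2
6 | 4
7 | 2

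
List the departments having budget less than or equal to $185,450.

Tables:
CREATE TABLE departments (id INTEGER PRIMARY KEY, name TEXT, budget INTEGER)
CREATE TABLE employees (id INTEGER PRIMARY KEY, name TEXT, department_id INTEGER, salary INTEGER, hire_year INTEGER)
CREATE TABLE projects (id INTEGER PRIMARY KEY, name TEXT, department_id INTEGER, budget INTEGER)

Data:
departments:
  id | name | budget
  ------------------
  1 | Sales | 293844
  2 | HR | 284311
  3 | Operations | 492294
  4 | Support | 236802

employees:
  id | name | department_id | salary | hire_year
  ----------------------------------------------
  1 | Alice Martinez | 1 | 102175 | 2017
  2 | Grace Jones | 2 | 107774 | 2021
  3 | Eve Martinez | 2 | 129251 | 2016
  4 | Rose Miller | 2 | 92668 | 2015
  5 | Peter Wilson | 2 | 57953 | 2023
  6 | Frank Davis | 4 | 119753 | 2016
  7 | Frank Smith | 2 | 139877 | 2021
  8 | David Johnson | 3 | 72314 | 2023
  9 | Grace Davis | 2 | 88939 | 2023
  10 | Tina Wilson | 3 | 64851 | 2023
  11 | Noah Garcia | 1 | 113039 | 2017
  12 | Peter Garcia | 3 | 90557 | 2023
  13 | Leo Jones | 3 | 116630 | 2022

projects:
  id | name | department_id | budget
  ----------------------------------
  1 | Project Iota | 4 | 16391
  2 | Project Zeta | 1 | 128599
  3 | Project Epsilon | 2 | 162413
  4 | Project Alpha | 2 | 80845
SELECT name, budget FROM departments WHERE budget <= 185450

Execution result:
(no rows)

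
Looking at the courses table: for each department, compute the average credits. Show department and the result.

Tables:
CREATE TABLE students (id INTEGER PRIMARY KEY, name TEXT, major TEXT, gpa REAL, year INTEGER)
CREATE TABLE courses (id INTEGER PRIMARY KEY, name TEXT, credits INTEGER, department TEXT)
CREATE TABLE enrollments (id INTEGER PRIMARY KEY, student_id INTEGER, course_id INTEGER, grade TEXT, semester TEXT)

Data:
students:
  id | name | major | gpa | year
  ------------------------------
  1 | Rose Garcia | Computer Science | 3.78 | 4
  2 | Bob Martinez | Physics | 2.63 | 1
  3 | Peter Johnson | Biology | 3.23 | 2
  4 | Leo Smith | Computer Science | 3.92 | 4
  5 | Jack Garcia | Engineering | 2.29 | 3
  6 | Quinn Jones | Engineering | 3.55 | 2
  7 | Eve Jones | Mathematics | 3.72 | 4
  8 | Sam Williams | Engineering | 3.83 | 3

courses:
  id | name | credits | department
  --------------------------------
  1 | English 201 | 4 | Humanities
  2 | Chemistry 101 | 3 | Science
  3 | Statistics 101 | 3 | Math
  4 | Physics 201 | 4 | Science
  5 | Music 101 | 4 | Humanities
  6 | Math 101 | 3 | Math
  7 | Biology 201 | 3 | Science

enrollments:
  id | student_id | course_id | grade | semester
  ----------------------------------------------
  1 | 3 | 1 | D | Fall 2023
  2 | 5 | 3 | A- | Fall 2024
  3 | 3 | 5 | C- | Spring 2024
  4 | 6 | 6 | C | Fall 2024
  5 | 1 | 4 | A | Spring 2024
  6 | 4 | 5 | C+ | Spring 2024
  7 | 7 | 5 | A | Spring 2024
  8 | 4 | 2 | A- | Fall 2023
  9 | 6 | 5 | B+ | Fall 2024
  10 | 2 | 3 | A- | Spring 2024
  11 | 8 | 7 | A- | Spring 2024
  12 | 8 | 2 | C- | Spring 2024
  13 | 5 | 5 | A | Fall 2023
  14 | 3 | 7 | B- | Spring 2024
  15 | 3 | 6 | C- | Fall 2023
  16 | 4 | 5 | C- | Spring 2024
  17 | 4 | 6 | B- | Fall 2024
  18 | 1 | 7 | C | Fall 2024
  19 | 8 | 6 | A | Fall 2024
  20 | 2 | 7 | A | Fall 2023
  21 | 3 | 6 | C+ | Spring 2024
SELECT department, AVG(credits) AS avg_credits FROM courses GROUP BY department

Execution result:
department | avg_credits
Humanities | 4.00
Math | 3.00
Science | 3.33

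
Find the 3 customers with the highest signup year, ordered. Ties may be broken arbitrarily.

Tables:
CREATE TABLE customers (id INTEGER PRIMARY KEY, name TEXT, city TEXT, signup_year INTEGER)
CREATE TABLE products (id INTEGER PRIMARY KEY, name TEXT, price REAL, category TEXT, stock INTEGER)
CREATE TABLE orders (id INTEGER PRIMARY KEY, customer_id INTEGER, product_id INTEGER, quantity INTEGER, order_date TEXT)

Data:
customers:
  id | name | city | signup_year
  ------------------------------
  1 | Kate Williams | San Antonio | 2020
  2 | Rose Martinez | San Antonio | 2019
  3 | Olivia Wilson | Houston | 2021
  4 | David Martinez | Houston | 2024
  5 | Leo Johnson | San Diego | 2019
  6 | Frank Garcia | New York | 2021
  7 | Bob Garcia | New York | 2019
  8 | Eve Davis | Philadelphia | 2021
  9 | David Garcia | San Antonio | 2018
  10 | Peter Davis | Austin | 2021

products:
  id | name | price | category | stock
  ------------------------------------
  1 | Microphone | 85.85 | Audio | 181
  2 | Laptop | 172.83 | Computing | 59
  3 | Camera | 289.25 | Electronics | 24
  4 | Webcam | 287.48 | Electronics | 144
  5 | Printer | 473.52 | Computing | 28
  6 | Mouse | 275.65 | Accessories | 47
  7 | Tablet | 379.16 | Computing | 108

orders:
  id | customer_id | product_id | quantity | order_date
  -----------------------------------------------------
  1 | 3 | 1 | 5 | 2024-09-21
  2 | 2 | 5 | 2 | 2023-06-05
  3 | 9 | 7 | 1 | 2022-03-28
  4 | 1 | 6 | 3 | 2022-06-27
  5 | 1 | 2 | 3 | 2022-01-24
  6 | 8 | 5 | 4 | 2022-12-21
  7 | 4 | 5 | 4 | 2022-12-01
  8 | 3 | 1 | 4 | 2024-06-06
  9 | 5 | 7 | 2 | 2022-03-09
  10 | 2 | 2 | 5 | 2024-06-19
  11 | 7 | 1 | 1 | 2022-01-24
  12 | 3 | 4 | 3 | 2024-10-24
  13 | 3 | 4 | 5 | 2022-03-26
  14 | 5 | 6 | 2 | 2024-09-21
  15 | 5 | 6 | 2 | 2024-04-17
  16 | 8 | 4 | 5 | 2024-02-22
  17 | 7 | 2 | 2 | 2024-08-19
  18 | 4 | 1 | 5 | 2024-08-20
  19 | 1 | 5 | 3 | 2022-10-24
SELECT name, signup_year FROM customers ORDER BY signup_year DESC LIMIT 3

Execution result:
name | signup_year
David Martinez | 2024
Olivia Wilson | 2021
Frank Garcia | 2021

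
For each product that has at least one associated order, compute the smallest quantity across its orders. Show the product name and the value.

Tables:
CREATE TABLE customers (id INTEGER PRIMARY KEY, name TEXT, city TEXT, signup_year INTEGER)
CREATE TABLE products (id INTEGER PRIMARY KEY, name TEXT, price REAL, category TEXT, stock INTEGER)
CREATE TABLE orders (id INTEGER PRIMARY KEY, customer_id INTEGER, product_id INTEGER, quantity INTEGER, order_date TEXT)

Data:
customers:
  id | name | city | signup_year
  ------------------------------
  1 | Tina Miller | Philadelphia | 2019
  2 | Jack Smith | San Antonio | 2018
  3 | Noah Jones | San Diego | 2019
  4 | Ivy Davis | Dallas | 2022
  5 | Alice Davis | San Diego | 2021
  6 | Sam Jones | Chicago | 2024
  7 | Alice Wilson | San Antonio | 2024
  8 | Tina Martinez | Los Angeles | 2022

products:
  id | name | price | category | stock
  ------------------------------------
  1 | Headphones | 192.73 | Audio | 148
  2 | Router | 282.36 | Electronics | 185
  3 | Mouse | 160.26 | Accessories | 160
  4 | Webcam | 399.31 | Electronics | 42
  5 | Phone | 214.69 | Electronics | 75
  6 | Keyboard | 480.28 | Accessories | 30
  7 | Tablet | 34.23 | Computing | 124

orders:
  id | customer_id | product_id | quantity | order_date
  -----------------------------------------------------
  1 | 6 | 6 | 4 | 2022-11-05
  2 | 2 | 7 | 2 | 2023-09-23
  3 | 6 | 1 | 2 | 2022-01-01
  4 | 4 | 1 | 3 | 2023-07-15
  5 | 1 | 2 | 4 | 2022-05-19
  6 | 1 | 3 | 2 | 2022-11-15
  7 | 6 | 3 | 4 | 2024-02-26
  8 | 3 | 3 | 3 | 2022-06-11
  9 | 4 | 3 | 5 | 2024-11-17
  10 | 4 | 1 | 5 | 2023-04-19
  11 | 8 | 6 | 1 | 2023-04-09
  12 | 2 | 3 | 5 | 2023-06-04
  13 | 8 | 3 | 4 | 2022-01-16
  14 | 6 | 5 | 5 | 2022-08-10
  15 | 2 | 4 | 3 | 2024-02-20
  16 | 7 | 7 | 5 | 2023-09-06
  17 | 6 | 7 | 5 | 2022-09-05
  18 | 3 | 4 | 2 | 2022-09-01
SELECT p.name, MIN(c.quantity) AS min_quantity FROM orders c JOIN products p ON c.product_id = p.id GROUP BY p.id, p.name

Execution result:
name | min_quantity
Headphones | 2
Router | 4
Mouse | 2
Webcam | 2
Phone | 5
Keyboard | 1
Tablet | 2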